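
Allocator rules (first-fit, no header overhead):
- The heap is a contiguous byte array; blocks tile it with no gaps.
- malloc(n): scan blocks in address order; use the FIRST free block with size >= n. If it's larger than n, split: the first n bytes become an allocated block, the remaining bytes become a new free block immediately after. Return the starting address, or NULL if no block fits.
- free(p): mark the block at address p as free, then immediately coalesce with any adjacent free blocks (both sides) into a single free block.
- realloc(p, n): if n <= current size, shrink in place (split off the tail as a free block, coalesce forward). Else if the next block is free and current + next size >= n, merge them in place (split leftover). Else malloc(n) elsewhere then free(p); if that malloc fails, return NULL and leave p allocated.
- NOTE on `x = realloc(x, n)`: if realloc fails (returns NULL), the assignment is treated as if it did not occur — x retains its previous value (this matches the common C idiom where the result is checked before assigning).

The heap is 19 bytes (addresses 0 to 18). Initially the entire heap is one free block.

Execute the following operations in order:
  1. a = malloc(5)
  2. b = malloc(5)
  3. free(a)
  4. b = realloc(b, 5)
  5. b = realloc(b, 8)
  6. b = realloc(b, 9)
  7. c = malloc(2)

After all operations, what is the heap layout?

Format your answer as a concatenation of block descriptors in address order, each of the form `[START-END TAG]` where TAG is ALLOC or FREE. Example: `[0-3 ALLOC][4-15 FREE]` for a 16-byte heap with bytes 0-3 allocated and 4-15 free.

Answer: [0-1 ALLOC][2-4 FREE][5-13 ALLOC][14-18 FREE]

Derivation:
Op 1: a = malloc(5) -> a = 0; heap: [0-4 ALLOC][5-18 FREE]
Op 2: b = malloc(5) -> b = 5; heap: [0-4 ALLOC][5-9 ALLOC][10-18 FREE]
Op 3: free(a) -> (freed a); heap: [0-4 FREE][5-9 ALLOC][10-18 FREE]
Op 4: b = realloc(b, 5) -> b = 5; heap: [0-4 FREE][5-9 ALLOC][10-18 FREE]
Op 5: b = realloc(b, 8) -> b = 5; heap: [0-4 FREE][5-12 ALLOC][13-18 FREE]
Op 6: b = realloc(b, 9) -> b = 5; heap: [0-4 FREE][5-13 ALLOC][14-18 FREE]
Op 7: c = malloc(2) -> c = 0; heap: [0-1 ALLOC][2-4 FREE][5-13 ALLOC][14-18 FREE]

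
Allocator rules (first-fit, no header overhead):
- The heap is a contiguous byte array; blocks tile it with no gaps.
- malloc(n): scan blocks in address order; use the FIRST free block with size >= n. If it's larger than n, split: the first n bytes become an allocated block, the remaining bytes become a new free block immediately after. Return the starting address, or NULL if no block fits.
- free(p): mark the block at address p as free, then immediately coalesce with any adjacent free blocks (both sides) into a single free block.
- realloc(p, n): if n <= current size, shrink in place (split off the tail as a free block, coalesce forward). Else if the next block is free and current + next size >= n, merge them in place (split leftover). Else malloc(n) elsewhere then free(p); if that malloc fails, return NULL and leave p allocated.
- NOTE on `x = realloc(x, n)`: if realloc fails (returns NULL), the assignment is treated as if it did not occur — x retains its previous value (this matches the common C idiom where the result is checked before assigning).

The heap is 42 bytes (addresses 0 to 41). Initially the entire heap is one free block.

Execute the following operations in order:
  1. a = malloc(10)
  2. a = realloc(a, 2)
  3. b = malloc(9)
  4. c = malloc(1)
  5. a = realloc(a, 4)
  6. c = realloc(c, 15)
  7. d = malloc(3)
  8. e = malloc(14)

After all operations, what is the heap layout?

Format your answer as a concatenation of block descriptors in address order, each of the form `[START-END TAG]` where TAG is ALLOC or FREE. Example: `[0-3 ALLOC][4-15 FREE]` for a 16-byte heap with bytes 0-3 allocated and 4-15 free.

Answer: [0-1 FREE][2-10 ALLOC][11-11 FREE][12-15 ALLOC][16-30 ALLOC][31-33 ALLOC][34-41 FREE]

Derivation:
Op 1: a = malloc(10) -> a = 0; heap: [0-9 ALLOC][10-41 FREE]
Op 2: a = realloc(a, 2) -> a = 0; heap: [0-1 ALLOC][2-41 FREE]
Op 3: b = malloc(9) -> b = 2; heap: [0-1 ALLOC][2-10 ALLOC][11-41 FREE]
Op 4: c = malloc(1) -> c = 11; heap: [0-1 ALLOC][2-10 ALLOC][11-11 ALLOC][12-41 FREE]
Op 5: a = realloc(a, 4) -> a = 12; heap: [0-1 FREE][2-10 ALLOC][11-11 ALLOC][12-15 ALLOC][16-41 FREE]
Op 6: c = realloc(c, 15) -> c = 16; heap: [0-1 FREE][2-10 ALLOC][11-11 FREE][12-15 ALLOC][16-30 ALLOC][31-41 FREE]
Op 7: d = malloc(3) -> d = 31; heap: [0-1 FREE][2-10 ALLOC][11-11 FREE][12-15 ALLOC][16-30 ALLOC][31-33 ALLOC][34-41 FREE]
Op 8: e = malloc(14) -> e = NULL; heap: [0-1 FREE][2-10 ALLOC][11-11 FREE][12-15 ALLOC][16-30 ALLOC][31-33 ALLOC][34-41 FREE]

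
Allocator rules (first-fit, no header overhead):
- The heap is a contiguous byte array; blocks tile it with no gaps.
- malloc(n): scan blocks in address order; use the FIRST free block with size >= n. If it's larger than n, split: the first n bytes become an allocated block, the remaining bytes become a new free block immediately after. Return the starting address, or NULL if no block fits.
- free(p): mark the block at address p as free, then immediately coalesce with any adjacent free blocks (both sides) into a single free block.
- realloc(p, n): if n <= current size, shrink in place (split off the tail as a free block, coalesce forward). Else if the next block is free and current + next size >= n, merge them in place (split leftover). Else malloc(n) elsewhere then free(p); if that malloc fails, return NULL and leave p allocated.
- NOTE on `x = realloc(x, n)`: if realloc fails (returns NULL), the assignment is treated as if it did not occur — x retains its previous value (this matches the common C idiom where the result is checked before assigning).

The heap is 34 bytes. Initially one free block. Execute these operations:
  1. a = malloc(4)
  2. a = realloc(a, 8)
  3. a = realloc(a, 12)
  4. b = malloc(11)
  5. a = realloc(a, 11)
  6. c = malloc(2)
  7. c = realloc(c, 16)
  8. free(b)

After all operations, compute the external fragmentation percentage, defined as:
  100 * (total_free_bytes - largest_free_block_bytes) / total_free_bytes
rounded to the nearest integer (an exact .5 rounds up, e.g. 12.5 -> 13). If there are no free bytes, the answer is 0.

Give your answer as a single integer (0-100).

Answer: 43

Derivation:
Op 1: a = malloc(4) -> a = 0; heap: [0-3 ALLOC][4-33 FREE]
Op 2: a = realloc(a, 8) -> a = 0; heap: [0-7 ALLOC][8-33 FREE]
Op 3: a = realloc(a, 12) -> a = 0; heap: [0-11 ALLOC][12-33 FREE]
Op 4: b = malloc(11) -> b = 12; heap: [0-11 ALLOC][12-22 ALLOC][23-33 FREE]
Op 5: a = realloc(a, 11) -> a = 0; heap: [0-10 ALLOC][11-11 FREE][12-22 ALLOC][23-33 FREE]
Op 6: c = malloc(2) -> c = 23; heap: [0-10 ALLOC][11-11 FREE][12-22 ALLOC][23-24 ALLOC][25-33 FREE]
Op 7: c = realloc(c, 16) -> NULL (c unchanged); heap: [0-10 ALLOC][11-11 FREE][12-22 ALLOC][23-24 ALLOC][25-33 FREE]
Op 8: free(b) -> (freed b); heap: [0-10 ALLOC][11-22 FREE][23-24 ALLOC][25-33 FREE]
Free blocks: [12 9] total_free=21 largest=12 -> 100*(21-12)/21 = 900/21 ≈ 42.857 -> rounds to 43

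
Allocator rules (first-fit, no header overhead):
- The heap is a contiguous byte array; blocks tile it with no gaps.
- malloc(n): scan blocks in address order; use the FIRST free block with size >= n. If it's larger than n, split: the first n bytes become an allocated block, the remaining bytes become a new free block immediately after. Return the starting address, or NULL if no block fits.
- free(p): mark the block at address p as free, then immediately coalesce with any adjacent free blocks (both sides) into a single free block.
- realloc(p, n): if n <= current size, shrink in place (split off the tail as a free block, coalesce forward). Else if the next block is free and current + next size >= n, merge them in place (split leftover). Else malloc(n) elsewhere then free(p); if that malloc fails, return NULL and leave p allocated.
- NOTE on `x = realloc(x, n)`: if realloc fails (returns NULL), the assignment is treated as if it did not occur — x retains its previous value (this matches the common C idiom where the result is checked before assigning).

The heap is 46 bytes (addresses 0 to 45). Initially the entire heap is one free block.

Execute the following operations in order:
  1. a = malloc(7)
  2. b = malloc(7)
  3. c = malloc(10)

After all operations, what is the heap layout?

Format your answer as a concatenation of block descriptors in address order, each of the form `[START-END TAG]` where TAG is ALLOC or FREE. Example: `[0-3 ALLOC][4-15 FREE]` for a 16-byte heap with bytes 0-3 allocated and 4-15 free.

Answer: [0-6 ALLOC][7-13 ALLOC][14-23 ALLOC][24-45 FREE]

Derivation:
Op 1: a = malloc(7) -> a = 0; heap: [0-6 ALLOC][7-45 FREE]
Op 2: b = malloc(7) -> b = 7; heap: [0-6 ALLOC][7-13 ALLOC][14-45 FREE]
Op 3: c = malloc(10) -> c = 14; heap: [0-6 ALLOC][7-13 ALLOC][14-23 ALLOC][24-45 FREE]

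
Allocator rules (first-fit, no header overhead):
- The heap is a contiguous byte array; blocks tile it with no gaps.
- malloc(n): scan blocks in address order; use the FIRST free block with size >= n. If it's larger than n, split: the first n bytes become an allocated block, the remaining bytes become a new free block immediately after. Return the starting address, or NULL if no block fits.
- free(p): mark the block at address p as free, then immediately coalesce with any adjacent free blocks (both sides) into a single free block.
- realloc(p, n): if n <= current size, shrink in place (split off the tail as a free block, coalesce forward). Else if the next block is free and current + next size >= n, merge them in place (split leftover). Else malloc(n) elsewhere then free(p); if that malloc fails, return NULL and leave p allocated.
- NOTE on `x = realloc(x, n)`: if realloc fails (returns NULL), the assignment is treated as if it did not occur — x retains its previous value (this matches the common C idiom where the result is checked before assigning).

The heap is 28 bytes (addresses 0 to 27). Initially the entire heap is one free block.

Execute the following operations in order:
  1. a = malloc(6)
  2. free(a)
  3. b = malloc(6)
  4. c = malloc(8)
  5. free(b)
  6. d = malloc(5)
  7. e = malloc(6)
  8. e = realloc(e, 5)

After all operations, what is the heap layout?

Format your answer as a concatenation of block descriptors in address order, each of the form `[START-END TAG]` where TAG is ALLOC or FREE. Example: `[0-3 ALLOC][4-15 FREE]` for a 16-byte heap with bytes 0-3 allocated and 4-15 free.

Op 1: a = malloc(6) -> a = 0; heap: [0-5 ALLOC][6-27 FREE]
Op 2: free(a) -> (freed a); heap: [0-27 FREE]
Op 3: b = malloc(6) -> b = 0; heap: [0-5 ALLOC][6-27 FREE]
Op 4: c = malloc(8) -> c = 6; heap: [0-5 ALLOC][6-13 ALLOC][14-27 FREE]
Op 5: free(b) -> (freed b); heap: [0-5 FREE][6-13 ALLOC][14-27 FREE]
Op 6: d = malloc(5) -> d = 0; heap: [0-4 ALLOC][5-5 FREE][6-13 ALLOC][14-27 FREE]
Op 7: e = malloc(6) -> e = 14; heap: [0-4 ALLOC][5-5 FREE][6-13 ALLOC][14-19 ALLOC][20-27 FREE]
Op 8: e = realloc(e, 5) -> e = 14; heap: [0-4 ALLOC][5-5 FREE][6-13 ALLOC][14-18 ALLOC][19-27 FREE]

Answer: [0-4 ALLOC][5-5 FREE][6-13 ALLOC][14-18 ALLOC][19-27 FREE]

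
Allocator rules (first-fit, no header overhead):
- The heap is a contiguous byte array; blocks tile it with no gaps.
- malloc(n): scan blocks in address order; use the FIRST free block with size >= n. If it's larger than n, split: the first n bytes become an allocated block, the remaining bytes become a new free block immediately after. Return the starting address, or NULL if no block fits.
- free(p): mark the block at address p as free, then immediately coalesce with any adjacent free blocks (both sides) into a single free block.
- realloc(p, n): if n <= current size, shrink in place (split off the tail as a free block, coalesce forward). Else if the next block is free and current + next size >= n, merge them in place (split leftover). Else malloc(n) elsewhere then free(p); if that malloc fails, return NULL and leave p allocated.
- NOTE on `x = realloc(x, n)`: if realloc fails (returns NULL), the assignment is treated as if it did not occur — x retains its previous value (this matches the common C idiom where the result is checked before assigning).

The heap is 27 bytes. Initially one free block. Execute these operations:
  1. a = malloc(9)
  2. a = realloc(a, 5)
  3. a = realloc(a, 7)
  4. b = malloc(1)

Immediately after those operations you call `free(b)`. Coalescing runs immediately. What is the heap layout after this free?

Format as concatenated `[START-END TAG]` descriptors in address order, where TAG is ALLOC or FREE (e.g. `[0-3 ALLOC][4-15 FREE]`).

Op 1: a = malloc(9) -> a = 0; heap: [0-8 ALLOC][9-26 FREE]
Op 2: a = realloc(a, 5) -> a = 0; heap: [0-4 ALLOC][5-26 FREE]
Op 3: a = realloc(a, 7) -> a = 0; heap: [0-6 ALLOC][7-26 FREE]
Op 4: b = malloc(1) -> b = 7; heap: [0-6 ALLOC][7-7 ALLOC][8-26 FREE]
free(b): b = 7 -> block [7-7 ALLOC]; mark free, coalesce with adjacent free neighbors -> [0-6 ALLOC][7-26 FREE]

Answer: [0-6 ALLOC][7-26 FREE]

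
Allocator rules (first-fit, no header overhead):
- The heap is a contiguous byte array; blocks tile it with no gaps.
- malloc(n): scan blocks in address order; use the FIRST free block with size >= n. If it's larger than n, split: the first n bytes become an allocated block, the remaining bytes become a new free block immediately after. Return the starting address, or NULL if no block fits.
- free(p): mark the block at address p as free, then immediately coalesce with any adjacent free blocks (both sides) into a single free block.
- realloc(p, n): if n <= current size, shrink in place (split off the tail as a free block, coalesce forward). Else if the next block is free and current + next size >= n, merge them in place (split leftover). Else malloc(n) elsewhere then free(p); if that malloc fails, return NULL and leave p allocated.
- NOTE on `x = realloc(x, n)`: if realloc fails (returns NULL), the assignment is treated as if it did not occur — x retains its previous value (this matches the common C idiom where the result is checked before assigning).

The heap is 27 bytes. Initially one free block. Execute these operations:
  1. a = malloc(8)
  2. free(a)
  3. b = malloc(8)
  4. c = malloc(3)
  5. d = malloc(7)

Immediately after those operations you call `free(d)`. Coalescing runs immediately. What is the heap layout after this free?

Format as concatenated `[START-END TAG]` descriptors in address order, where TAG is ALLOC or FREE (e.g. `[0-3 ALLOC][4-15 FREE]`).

Op 1: a = malloc(8) -> a = 0; heap: [0-7 ALLOC][8-26 FREE]
Op 2: free(a) -> (freed a); heap: [0-26 FREE]
Op 3: b = malloc(8) -> b = 0; heap: [0-7 ALLOC][8-26 FREE]
Op 4: c = malloc(3) -> c = 8; heap: [0-7 ALLOC][8-10 ALLOC][11-26 FREE]
Op 5: d = malloc(7) -> d = 11; heap: [0-7 ALLOC][8-10 ALLOC][11-17 ALLOC][18-26 FREE]
free(d): d = 11 -> block [11-17 ALLOC]; mark free, coalesce with adjacent free neighbors -> [0-7 ALLOC][8-10 ALLOC][11-26 FREE]

Answer: [0-7 ALLOC][8-10 ALLOC][11-26 FREE]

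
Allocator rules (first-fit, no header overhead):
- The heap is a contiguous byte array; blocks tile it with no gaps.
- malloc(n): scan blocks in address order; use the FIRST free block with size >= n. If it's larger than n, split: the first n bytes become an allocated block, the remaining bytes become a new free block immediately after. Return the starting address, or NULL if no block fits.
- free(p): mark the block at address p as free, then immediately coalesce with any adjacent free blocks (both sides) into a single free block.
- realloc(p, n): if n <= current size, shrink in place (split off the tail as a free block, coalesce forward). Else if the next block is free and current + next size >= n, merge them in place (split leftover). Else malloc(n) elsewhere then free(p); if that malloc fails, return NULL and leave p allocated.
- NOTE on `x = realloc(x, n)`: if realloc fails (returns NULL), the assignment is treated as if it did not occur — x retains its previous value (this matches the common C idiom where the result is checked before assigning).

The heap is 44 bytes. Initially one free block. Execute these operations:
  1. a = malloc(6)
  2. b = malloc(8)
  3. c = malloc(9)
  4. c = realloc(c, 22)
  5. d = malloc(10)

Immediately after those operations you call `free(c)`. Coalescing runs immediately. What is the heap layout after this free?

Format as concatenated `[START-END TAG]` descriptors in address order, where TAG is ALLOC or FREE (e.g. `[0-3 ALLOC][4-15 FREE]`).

Op 1: a = malloc(6) -> a = 0; heap: [0-5 ALLOC][6-43 FREE]
Op 2: b = malloc(8) -> b = 6; heap: [0-5 ALLOC][6-13 ALLOC][14-43 FREE]
Op 3: c = malloc(9) -> c = 14; heap: [0-5 ALLOC][6-13 ALLOC][14-22 ALLOC][23-43 FREE]
Op 4: c = realloc(c, 22) -> c = 14; heap: [0-5 ALLOC][6-13 ALLOC][14-35 ALLOC][36-43 FREE]
Op 5: d = malloc(10) -> d = NULL; heap: [0-5 ALLOC][6-13 ALLOC][14-35 ALLOC][36-43 FREE]
free(c): c = 14 -> block [14-35 ALLOC]; mark free, coalesce with adjacent free neighbors -> [0-5 ALLOC][6-13 ALLOC][14-43 FREE]

Answer: [0-5 ALLOC][6-13 ALLOC][14-43 FREE]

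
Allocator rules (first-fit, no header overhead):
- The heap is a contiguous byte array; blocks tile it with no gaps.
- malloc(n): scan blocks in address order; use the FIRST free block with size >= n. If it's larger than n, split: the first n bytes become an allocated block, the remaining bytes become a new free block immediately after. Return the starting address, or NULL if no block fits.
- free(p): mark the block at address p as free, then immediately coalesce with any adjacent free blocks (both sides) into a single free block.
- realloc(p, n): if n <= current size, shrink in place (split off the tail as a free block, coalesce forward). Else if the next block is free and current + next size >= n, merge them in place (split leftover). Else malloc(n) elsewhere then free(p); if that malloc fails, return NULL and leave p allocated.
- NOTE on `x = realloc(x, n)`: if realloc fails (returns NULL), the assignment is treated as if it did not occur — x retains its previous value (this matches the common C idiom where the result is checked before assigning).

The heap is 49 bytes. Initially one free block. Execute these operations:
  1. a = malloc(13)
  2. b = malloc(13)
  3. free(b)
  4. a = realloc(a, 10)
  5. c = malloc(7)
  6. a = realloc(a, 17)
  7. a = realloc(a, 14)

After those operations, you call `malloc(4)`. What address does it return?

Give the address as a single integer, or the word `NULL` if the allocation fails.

Op 1: a = malloc(13) -> a = 0; heap: [0-12 ALLOC][13-48 FREE]
Op 2: b = malloc(13) -> b = 13; heap: [0-12 ALLOC][13-25 ALLOC][26-48 FREE]
Op 3: free(b) -> (freed b); heap: [0-12 ALLOC][13-48 FREE]
Op 4: a = realloc(a, 10) -> a = 0; heap: [0-9 ALLOC][10-48 FREE]
Op 5: c = malloc(7) -> c = 10; heap: [0-9 ALLOC][10-16 ALLOC][17-48 FREE]
Op 6: a = realloc(a, 17) -> a = 17; heap: [0-9 FREE][10-16 ALLOC][17-33 ALLOC][34-48 FREE]
Op 7: a = realloc(a, 14) -> a = 17; heap: [0-9 FREE][10-16 ALLOC][17-30 ALLOC][31-48 FREE]
malloc(4): first-fit scan over [0-9 FREE][10-16 ALLOC][17-30 ALLOC][31-48 FREE] -> 0

Answer: 0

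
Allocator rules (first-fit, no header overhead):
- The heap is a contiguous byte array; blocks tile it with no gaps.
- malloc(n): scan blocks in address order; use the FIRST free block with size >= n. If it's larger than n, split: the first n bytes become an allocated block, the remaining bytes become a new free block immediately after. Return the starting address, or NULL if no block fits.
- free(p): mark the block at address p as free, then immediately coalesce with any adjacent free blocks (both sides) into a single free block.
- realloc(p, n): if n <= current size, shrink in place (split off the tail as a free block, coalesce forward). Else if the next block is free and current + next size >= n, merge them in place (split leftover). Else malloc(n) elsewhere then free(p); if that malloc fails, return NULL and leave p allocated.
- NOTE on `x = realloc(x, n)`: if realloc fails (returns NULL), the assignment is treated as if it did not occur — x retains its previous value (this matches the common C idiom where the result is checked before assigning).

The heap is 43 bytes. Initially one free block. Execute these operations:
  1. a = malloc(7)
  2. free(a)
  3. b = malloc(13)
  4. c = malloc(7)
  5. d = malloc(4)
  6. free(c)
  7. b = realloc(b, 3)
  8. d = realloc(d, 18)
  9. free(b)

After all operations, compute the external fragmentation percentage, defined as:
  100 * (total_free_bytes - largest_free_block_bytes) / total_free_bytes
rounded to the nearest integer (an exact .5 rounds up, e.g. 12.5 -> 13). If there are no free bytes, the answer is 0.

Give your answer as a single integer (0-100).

Answer: 20

Derivation:
Op 1: a = malloc(7) -> a = 0; heap: [0-6 ALLOC][7-42 FREE]
Op 2: free(a) -> (freed a); heap: [0-42 FREE]
Op 3: b = malloc(13) -> b = 0; heap: [0-12 ALLOC][13-42 FREE]
Op 4: c = malloc(7) -> c = 13; heap: [0-12 ALLOC][13-19 ALLOC][20-42 FREE]
Op 5: d = malloc(4) -> d = 20; heap: [0-12 ALLOC][13-19 ALLOC][20-23 ALLOC][24-42 FREE]
Op 6: free(c) -> (freed c); heap: [0-12 ALLOC][13-19 FREE][20-23 ALLOC][24-42 FREE]
Op 7: b = realloc(b, 3) -> b = 0; heap: [0-2 ALLOC][3-19 FREE][20-23 ALLOC][24-42 FREE]
Op 8: d = realloc(d, 18) -> d = 20; heap: [0-2 ALLOC][3-19 FREE][20-37 ALLOC][38-42 FREE]
Op 9: free(b) -> (freed b); heap: [0-19 FREE][20-37 ALLOC][38-42 FREE]
Free blocks: [20 5] total_free=25 largest=20 -> 100*(25-20)/25 = 500/25 = 20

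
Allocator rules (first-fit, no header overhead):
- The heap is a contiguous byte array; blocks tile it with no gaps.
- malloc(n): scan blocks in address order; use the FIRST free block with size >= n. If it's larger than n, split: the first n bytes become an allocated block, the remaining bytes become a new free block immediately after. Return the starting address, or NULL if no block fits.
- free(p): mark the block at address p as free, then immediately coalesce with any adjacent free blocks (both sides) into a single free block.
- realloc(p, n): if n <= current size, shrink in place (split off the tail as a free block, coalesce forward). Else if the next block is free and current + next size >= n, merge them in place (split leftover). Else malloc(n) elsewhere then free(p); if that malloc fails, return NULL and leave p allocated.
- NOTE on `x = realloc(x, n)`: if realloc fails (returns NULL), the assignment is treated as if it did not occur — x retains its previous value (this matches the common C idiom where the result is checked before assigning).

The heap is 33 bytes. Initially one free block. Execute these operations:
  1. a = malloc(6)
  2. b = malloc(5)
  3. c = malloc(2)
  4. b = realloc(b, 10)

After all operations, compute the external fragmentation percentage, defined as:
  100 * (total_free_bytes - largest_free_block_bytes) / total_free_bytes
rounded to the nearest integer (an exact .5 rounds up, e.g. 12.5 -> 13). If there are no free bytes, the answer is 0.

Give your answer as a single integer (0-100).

Answer: 33

Derivation:
Op 1: a = malloc(6) -> a = 0; heap: [0-5 ALLOC][6-32 FREE]
Op 2: b = malloc(5) -> b = 6; heap: [0-5 ALLOC][6-10 ALLOC][11-32 FREE]
Op 3: c = malloc(2) -> c = 11; heap: [0-5 ALLOC][6-10 ALLOC][11-12 ALLOC][13-32 FREE]
Op 4: b = realloc(b, 10) -> b = 13; heap: [0-5 ALLOC][6-10 FREE][11-12 ALLOC][13-22 ALLOC][23-32 FREE]
Free blocks: [5 10] total_free=15 largest=10 -> 100*(15-10)/15 = 500/15 ≈ 33.333 -> rounds to 33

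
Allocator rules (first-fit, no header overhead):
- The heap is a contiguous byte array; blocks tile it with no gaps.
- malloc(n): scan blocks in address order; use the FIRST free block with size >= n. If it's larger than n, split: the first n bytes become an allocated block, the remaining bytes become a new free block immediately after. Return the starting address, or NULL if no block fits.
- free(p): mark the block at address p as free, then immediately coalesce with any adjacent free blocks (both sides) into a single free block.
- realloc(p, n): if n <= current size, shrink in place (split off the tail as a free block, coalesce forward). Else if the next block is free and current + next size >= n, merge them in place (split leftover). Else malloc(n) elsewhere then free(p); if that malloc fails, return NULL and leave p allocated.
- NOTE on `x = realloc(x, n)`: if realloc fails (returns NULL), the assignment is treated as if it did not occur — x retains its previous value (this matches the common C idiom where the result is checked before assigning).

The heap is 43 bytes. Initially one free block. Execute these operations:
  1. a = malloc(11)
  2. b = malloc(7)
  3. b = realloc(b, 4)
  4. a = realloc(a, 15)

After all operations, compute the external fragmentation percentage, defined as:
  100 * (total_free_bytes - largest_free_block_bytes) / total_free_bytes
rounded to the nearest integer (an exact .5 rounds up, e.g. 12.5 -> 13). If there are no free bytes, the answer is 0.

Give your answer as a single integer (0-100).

Op 1: a = malloc(11) -> a = 0; heap: [0-10 ALLOC][11-42 FREE]
Op 2: b = malloc(7) -> b = 11; heap: [0-10 ALLOC][11-17 ALLOC][18-42 FREE]
Op 3: b = realloc(b, 4) -> b = 11; heap: [0-10 ALLOC][11-14 ALLOC][15-42 FREE]
Op 4: a = realloc(a, 15) -> a = 15; heap: [0-10 FREE][11-14 ALLOC][15-29 ALLOC][30-42 FREE]
Free blocks: [11 13] total_free=24 largest=13 -> 100*(24-13)/24 = 1100/24 ≈ 45.833 -> rounds to 46

Answer: 46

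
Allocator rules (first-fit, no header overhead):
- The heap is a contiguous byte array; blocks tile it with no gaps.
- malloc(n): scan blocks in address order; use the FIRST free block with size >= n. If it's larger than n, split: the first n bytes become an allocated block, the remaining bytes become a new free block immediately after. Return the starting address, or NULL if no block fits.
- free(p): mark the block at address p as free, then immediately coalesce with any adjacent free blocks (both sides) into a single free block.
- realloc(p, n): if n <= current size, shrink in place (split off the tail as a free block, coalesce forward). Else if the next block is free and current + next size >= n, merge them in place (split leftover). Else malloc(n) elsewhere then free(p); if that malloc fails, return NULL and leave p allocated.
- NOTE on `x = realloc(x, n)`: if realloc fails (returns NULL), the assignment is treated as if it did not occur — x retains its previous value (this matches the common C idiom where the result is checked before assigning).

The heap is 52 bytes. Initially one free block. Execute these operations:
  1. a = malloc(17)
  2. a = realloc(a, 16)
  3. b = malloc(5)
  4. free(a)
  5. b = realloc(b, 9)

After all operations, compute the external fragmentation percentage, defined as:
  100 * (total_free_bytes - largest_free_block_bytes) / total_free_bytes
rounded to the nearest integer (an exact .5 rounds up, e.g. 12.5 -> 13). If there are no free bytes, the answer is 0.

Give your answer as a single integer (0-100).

Op 1: a = malloc(17) -> a = 0; heap: [0-16 ALLOC][17-51 FREE]
Op 2: a = realloc(a, 16) -> a = 0; heap: [0-15 ALLOC][16-51 FREE]
Op 3: b = malloc(5) -> b = 16; heap: [0-15 ALLOC][16-20 ALLOC][21-51 FREE]
Op 4: free(a) -> (freed a); heap: [0-15 FREE][16-20 ALLOC][21-51 FREE]
Op 5: b = realloc(b, 9) -> b = 16; heap: [0-15 FREE][16-24 ALLOC][25-51 FREE]
Free blocks: [16 27] total_free=43 largest=27 -> 100*(43-27)/43 = 1600/43 ≈ 37.209 -> rounds to 37

Answer: 37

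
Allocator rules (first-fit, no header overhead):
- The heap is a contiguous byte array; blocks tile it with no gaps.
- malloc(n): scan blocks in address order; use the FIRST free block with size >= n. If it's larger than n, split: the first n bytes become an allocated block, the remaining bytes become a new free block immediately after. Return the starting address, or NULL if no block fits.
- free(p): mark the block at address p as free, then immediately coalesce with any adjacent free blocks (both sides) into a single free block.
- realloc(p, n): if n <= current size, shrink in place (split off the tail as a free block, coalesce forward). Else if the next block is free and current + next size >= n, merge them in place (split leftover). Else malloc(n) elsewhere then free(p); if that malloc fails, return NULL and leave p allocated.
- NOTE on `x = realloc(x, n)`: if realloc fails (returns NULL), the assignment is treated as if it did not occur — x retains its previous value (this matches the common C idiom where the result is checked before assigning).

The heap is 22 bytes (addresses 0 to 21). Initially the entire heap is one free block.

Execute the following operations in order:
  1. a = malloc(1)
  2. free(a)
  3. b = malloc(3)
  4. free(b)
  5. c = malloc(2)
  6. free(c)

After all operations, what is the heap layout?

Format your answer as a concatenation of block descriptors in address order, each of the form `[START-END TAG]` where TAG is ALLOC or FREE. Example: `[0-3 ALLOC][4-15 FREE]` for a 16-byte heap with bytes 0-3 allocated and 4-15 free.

Answer: [0-21 FREE]

Derivation:
Op 1: a = malloc(1) -> a = 0; heap: [0-0 ALLOC][1-21 FREE]
Op 2: free(a) -> (freed a); heap: [0-21 FREE]
Op 3: b = malloc(3) -> b = 0; heap: [0-2 ALLOC][3-21 FREE]
Op 4: free(b) -> (freed b); heap: [0-21 FREE]
Op 5: c = malloc(2) -> c = 0; heap: [0-1 ALLOC][2-21 FREE]
Op 6: free(c) -> (freed c); heap: [0-21 FREE]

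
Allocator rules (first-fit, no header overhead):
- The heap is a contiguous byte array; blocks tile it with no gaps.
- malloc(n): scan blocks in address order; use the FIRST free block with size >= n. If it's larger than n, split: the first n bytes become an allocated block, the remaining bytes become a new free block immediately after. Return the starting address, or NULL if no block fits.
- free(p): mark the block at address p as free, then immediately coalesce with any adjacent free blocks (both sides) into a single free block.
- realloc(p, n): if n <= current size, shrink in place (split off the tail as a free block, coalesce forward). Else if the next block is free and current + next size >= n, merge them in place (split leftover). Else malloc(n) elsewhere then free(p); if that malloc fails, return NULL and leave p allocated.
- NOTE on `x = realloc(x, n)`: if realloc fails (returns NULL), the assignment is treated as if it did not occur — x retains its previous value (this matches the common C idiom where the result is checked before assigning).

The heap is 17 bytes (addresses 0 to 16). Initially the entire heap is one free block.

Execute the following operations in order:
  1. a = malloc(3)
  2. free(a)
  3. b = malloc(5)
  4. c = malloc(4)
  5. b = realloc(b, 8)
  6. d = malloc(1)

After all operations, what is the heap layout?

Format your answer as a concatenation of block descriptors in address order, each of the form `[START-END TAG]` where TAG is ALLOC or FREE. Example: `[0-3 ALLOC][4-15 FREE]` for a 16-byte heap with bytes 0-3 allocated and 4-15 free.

Op 1: a = malloc(3) -> a = 0; heap: [0-2 ALLOC][3-16 FREE]
Op 2: free(a) -> (freed a); heap: [0-16 FREE]
Op 3: b = malloc(5) -> b = 0; heap: [0-4 ALLOC][5-16 FREE]
Op 4: c = malloc(4) -> c = 5; heap: [0-4 ALLOC][5-8 ALLOC][9-16 FREE]
Op 5: b = realloc(b, 8) -> b = 9; heap: [0-4 FREE][5-8 ALLOC][9-16 ALLOC]
Op 6: d = malloc(1) -> d = 0; heap: [0-0 ALLOC][1-4 FREE][5-8 ALLOC][9-16 ALLOC]

Answer: [0-0 ALLOC][1-4 FREE][5-8 ALLOC][9-16 ALLOC]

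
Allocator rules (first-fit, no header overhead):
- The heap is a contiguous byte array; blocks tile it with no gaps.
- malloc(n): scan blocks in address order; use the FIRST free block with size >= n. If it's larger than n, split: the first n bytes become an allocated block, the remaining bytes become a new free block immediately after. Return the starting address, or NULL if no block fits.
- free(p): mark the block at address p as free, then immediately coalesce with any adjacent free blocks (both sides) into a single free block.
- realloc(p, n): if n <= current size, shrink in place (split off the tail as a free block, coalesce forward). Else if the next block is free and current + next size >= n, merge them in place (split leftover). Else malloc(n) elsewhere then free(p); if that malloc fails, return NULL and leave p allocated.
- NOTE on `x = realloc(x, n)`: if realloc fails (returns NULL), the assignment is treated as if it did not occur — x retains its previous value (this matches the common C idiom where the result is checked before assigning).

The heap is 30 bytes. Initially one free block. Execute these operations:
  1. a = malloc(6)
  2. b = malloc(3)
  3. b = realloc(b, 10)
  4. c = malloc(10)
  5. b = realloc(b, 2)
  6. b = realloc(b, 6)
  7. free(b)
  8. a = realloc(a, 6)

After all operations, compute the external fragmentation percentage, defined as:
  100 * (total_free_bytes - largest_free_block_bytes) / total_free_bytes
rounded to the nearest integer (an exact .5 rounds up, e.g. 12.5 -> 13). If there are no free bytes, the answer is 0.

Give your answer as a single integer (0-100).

Op 1: a = malloc(6) -> a = 0; heap: [0-5 ALLOC][6-29 FREE]
Op 2: b = malloc(3) -> b = 6; heap: [0-5 ALLOC][6-8 ALLOC][9-29 FREE]
Op 3: b = realloc(b, 10) -> b = 6; heap: [0-5 ALLOC][6-15 ALLOC][16-29 FREE]
Op 4: c = malloc(10) -> c = 16; heap: [0-5 ALLOC][6-15 ALLOC][16-25 ALLOC][26-29 FREE]
Op 5: b = realloc(b, 2) -> b = 6; heap: [0-5 ALLOC][6-7 ALLOC][8-15 FREE][16-25 ALLOC][26-29 FREE]
Op 6: b = realloc(b, 6) -> b = 6; heap: [0-5 ALLOC][6-11 ALLOC][12-15 FREE][16-25 ALLOC][26-29 FREE]
Op 7: free(b) -> (freed b); heap: [0-5 ALLOC][6-15 FREE][16-25 ALLOC][26-29 FREE]
Op 8: a = realloc(a, 6) -> a = 0; heap: [0-5 ALLOC][6-15 FREE][16-25 ALLOC][26-29 FREE]
Free blocks: [10 4] total_free=14 largest=10 -> 100*(14-10)/14 = 400/14 ≈ 28.571 -> rounds to 29

Answer: 29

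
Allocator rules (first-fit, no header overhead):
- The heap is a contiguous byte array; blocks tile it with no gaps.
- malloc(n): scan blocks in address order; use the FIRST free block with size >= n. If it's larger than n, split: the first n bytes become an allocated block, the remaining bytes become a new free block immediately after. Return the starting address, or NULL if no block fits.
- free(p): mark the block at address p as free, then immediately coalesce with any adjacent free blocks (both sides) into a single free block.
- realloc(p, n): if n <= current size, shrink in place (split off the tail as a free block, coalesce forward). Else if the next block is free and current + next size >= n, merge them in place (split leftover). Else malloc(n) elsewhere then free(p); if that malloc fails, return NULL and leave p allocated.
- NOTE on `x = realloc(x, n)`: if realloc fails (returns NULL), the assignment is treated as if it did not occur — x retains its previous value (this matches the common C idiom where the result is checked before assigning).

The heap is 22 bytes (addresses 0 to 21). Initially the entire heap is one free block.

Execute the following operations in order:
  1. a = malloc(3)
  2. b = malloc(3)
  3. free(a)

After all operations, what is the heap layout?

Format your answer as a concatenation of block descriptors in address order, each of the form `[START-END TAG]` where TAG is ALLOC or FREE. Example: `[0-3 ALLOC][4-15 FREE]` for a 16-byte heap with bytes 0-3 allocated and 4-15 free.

Answer: [0-2 FREE][3-5 ALLOC][6-21 FREE]

Derivation:
Op 1: a = malloc(3) -> a = 0; heap: [0-2 ALLOC][3-21 FREE]
Op 2: b = malloc(3) -> b = 3; heap: [0-2 ALLOC][3-5 ALLOC][6-21 FREE]
Op 3: free(a) -> (freed a); heap: [0-2 FREE][3-5 ALLOC][6-21 FREE]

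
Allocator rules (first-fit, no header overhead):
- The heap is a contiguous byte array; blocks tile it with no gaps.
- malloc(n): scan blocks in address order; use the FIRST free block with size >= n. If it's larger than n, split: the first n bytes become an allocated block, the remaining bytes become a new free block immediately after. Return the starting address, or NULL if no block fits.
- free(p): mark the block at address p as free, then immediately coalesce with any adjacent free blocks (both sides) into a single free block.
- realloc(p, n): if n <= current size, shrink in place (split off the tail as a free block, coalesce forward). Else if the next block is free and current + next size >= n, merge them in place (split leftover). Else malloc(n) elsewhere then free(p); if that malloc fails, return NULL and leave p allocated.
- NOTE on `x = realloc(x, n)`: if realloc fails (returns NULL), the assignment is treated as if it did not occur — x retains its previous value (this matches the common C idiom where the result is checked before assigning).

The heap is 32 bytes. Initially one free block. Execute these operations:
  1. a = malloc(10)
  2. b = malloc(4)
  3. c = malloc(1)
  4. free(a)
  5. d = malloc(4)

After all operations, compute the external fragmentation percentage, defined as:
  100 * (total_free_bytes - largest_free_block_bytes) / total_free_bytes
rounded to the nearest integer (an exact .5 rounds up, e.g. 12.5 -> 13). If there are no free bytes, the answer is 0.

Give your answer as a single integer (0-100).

Op 1: a = malloc(10) -> a = 0; heap: [0-9 ALLOC][10-31 FREE]
Op 2: b = malloc(4) -> b = 10; heap: [0-9 ALLOC][10-13 ALLOC][14-31 FREE]
Op 3: c = malloc(1) -> c = 14; heap: [0-9 ALLOC][10-13 ALLOC][14-14 ALLOC][15-31 FREE]
Op 4: free(a) -> (freed a); heap: [0-9 FREE][10-13 ALLOC][14-14 ALLOC][15-31 FREE]
Op 5: d = malloc(4) -> d = 0; heap: [0-3 ALLOC][4-9 FREE][10-13 ALLOC][14-14 ALLOC][15-31 FREE]
Free blocks: [6 17] total_free=23 largest=17 -> 100*(23-17)/23 = 600/23 ≈ 26.087 -> rounds to 26

Answer: 26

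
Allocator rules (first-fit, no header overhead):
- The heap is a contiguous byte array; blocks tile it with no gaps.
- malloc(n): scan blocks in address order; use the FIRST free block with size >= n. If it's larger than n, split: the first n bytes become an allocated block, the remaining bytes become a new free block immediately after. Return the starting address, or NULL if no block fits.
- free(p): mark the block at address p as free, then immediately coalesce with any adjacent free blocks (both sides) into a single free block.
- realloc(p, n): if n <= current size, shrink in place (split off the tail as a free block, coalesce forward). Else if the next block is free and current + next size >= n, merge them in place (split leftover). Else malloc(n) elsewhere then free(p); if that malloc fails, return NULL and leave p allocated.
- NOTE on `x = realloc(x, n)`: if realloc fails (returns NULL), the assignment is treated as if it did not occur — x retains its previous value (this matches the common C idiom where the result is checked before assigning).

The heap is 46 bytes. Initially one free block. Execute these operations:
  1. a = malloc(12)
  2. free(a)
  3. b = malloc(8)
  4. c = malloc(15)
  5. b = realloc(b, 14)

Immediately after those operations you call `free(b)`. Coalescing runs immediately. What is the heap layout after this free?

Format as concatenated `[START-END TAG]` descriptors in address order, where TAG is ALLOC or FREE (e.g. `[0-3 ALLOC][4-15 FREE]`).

Op 1: a = malloc(12) -> a = 0; heap: [0-11 ALLOC][12-45 FREE]
Op 2: free(a) -> (freed a); heap: [0-45 FREE]
Op 3: b = malloc(8) -> b = 0; heap: [0-7 ALLOC][8-45 FREE]
Op 4: c = malloc(15) -> c = 8; heap: [0-7 ALLOC][8-22 ALLOC][23-45 FREE]
Op 5: b = realloc(b, 14) -> b = 23; heap: [0-7 FREE][8-22 ALLOC][23-36 ALLOC][37-45 FREE]
free(b): b = 23 -> block [23-36 ALLOC]; mark free, coalesce with adjacent free neighbors -> [0-7 FREE][8-22 ALLOC][23-45 FREE]

Answer: [0-7 FREE][8-22 ALLOC][23-45 FREE]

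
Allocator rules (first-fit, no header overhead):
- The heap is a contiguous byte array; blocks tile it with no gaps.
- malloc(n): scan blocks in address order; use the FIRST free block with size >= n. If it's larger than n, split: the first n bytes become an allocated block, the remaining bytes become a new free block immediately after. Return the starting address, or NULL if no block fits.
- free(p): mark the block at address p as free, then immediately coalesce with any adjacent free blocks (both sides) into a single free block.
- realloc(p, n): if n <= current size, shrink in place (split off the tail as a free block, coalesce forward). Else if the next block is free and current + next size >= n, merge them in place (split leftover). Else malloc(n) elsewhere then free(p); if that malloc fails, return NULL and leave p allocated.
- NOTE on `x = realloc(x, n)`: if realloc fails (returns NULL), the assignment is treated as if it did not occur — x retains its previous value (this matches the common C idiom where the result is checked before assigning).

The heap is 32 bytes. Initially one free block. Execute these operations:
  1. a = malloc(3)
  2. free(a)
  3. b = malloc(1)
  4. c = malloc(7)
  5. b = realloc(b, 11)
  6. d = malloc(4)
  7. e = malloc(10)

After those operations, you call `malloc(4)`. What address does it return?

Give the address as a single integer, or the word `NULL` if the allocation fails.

Answer: 23

Derivation:
Op 1: a = malloc(3) -> a = 0; heap: [0-2 ALLOC][3-31 FREE]
Op 2: free(a) -> (freed a); heap: [0-31 FREE]
Op 3: b = malloc(1) -> b = 0; heap: [0-0 ALLOC][1-31 FREE]
Op 4: c = malloc(7) -> c = 1; heap: [0-0 ALLOC][1-7 ALLOC][8-31 FREE]
Op 5: b = realloc(b, 11) -> b = 8; heap: [0-0 FREE][1-7 ALLOC][8-18 ALLOC][19-31 FREE]
Op 6: d = malloc(4) -> d = 19; heap: [0-0 FREE][1-7 ALLOC][8-18 ALLOC][19-22 ALLOC][23-31 FREE]
Op 7: e = malloc(10) -> e = NULL; heap: [0-0 FREE][1-7 ALLOC][8-18 ALLOC][19-22 ALLOC][23-31 FREE]
malloc(4): first-fit scan over [0-0 FREE][1-7 ALLOC][8-18 ALLOC][19-22 ALLOC][23-31 FREE] -> 23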